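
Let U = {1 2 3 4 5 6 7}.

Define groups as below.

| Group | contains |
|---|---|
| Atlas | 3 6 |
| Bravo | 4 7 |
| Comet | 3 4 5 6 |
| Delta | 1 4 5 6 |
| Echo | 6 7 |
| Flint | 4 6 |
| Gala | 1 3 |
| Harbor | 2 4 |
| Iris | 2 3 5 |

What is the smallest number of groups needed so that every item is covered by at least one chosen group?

Take {Delta, Echo, Iris}. Their union is {1, 2, 3, 4, 5, 6, 7}, which is all 7 items.
No 2 of the 9 groups cover everything (all 36 combinations miss at least one item), so 3 is optimal.

3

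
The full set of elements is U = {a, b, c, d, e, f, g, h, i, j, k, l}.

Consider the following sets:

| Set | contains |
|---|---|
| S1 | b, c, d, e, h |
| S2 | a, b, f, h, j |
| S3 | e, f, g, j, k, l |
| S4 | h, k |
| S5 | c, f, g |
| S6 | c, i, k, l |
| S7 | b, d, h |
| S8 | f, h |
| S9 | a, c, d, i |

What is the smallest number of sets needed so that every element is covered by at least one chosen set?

3

S2, S3, and S9 cover everything between them: the union {a, b, c, d, e, f, g, h, i, j, k, l} is all of U.
No 2 of the 9 sets cover everything (all 36 combinations miss at least one element), so 3 is optimal.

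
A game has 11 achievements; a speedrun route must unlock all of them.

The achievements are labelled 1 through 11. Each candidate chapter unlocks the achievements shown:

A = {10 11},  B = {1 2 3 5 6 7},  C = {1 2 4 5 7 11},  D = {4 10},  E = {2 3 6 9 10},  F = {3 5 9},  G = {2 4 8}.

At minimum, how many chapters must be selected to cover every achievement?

3

C and E and G together: C ∪ E ∪ G = {1, 2, 3, 4, 5, 6, 7, 8, 9, 10, 11} — every achievement is covered.
Only G contains 8, so G is forced; the remaining 8 achievements need at least 2 more chapters (each remaining chapter adds at most 5) — so at least 3 chapters are needed, and 3 is optimal.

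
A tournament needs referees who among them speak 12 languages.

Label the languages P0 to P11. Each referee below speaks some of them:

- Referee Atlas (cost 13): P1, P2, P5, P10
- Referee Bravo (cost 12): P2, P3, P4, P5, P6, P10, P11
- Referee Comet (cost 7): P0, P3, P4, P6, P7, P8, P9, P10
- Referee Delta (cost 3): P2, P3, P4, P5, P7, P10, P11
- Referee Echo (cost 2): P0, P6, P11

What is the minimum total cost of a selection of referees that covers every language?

22

Atlas, Comet, Echo together cover every language (Atlas ∪ Comet ∪ Echo = {P0, P1, P2, P3, P4, P5, P6, P7, P8, P9, P10, P11}); total cost 13 + 7 + 2 = 22.
The greedy pick Delta, Echo, Comet, Atlas costs 25; no covering selection beats 22.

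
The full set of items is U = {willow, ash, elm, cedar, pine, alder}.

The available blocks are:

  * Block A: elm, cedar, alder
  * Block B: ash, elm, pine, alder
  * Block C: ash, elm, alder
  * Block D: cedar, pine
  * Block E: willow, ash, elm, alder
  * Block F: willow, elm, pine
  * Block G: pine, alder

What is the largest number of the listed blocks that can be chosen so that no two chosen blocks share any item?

2

D, E are pairwise disjoint (D={cedar,pine}; E={willow,ash,elm,alder}).
Every remaining block overlaps one of these, and no 3 of the listed blocks are pairwise disjoint, so 2 is the maximum.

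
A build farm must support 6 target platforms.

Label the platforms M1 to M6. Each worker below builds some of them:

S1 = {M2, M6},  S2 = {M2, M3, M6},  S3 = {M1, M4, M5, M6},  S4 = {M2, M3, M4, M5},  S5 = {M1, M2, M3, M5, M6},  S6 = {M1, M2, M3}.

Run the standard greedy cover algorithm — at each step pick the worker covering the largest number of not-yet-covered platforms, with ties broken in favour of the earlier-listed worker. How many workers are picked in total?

2

Greedy: pick S5 (covers 5 new) → pick S3 (covers 1 new). Total picks: 2.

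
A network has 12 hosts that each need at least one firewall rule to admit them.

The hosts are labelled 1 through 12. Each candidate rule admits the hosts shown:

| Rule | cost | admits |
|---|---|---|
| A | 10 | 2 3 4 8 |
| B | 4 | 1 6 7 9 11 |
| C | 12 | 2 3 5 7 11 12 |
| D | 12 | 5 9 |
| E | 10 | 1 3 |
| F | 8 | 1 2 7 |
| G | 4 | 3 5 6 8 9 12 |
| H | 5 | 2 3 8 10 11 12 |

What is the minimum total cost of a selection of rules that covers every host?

23

A, B, G, H together cover every host (A ∪ B ∪ G ∪ H = {1, 2, 3, 4, 5, 6, 7, 8, 9, 10, 11, 12}); total cost 10 + 4 + 4 + 5 = 23.
No covering selection has total cost below 23.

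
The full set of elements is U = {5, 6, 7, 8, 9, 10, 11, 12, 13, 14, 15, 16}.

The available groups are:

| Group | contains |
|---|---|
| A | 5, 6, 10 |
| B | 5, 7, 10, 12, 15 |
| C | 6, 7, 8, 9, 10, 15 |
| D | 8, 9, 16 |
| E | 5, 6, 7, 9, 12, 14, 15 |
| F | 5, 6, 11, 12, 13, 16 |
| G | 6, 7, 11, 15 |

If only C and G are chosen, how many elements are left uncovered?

Union of C, G = {6, 7, 8, 9, 10, 11, 15}.
Not covered: 5, 12, 13, 14, 16 — 5 elements.

5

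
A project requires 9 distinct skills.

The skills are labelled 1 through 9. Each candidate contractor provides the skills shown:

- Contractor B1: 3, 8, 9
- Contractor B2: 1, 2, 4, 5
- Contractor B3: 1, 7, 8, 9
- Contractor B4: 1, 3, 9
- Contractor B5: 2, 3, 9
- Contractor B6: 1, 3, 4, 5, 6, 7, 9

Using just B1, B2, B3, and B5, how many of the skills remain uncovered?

1

Union of B1, B2, B3, B5 = {1, 2, 3, 4, 5, 7, 8, 9}.
Not covered: 6 — 1 skill.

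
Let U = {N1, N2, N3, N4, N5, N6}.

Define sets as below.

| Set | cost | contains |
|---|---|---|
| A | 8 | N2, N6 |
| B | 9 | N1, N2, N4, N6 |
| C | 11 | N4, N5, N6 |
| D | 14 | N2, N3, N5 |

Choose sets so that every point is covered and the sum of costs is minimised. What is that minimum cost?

23

B, D together cover every point (B ∪ D = {N1, N2, N3, N4, N5, N6}); total cost 9 + 14 = 23.
No covering selection has total cost below 23.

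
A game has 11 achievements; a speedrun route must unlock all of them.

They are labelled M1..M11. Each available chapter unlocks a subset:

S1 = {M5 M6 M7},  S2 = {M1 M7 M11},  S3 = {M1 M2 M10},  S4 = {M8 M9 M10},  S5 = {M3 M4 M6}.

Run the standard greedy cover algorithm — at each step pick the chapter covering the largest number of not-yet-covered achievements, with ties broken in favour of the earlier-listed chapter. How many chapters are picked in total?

Greedy: pick S1 (covers 3 new) → pick S3 (covers 3 new) → pick S4 (covers 2 new) → pick S5 (covers 2 new) → pick S2 (covers 1 new). Total picks: 5.

5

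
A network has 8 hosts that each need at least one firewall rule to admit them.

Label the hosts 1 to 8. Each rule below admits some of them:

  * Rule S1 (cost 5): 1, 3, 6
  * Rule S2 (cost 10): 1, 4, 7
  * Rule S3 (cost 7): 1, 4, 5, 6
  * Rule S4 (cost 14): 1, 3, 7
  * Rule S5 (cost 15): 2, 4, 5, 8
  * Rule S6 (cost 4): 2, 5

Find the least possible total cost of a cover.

S1, S2, S5 together cover every host (S1 ∪ S2 ∪ S5 = {1, 2, 3, 4, 5, 6, 7, 8}); total cost 5 + 10 + 15 = 30.
The greedy pick S1, S6, S2, S5 costs 34; no covering selection beats 30.

30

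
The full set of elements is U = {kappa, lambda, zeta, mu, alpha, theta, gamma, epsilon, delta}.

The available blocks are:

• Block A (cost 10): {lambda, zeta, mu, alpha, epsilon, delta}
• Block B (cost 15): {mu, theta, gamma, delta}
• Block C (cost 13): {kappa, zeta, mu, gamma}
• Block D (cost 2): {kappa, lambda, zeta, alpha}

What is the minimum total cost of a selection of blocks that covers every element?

27

A, B, D together cover every element (A ∪ B ∪ D = {kappa, lambda, zeta, mu, alpha, theta, gamma, epsilon, delta}); total cost 10 + 15 + 2 = 27.
No covering selection has total cost below 27.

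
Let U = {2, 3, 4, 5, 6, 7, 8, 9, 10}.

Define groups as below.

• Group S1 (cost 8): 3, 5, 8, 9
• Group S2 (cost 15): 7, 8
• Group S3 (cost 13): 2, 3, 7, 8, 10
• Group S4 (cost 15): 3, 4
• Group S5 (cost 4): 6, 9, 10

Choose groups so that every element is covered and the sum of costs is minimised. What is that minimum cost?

S1, S3, S4, S5 together cover every element (S1 ∪ S3 ∪ S4 ∪ S5 = {2, 3, 4, 5, 6, 7, 8, 9, 10}); total cost 8 + 13 + 15 + 4 = 40.
No covering selection has total cost below 40.

40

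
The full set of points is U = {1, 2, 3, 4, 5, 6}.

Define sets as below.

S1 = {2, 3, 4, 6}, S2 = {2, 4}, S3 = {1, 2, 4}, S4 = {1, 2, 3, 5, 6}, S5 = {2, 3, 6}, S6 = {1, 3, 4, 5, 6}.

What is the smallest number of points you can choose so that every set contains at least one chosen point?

2

H = {2, 6} meets every set (each contains at least one member of H), and |H| = 2.
No single point lies in every set, so at least 2 are needed and 2 is optimal.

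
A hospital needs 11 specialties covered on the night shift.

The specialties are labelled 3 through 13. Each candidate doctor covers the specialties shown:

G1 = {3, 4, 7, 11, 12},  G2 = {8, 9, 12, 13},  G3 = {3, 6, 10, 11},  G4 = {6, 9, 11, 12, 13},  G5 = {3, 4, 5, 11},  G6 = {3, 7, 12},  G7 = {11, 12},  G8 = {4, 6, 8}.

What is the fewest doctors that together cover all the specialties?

G2 and G3 and G5 and G6 together: G2 ∪ G3 ∪ G5 ∪ G6 = {3, 4, 5, 6, 7, 8, 9, 10, 11, 12, 13} — every specialty is covered.
No 3 of the 8 doctors cover everything (all 56 combinations miss at least one specialty), so 4 is optimal.

4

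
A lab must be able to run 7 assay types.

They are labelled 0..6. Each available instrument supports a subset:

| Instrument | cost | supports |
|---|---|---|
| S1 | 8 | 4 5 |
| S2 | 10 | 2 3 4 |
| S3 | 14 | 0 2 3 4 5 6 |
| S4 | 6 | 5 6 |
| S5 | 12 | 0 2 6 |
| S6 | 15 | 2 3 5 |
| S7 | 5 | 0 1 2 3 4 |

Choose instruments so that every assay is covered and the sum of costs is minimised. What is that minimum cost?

11

S4, S7 together cover every assay (S4 ∪ S7 = {0, 1, 2, 3, 4, 5, 6}); total cost 6 + 5 = 11.
No covering selection has total cost below 11.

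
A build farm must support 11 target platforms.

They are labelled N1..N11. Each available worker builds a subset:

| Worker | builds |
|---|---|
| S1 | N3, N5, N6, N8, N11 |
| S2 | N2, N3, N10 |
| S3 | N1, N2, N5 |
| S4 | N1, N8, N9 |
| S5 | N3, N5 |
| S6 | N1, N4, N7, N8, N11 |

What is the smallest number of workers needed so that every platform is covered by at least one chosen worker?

4

Take {S1, S2, S4, S6}. Their union is {N1, N2, N3, N4, N5, N6, N7, N8, N9, N10, N11}, which is all 11 platforms.
No 3 of the 6 workers cover everything (all 20 combinations miss at least one platform), so 4 is optimal.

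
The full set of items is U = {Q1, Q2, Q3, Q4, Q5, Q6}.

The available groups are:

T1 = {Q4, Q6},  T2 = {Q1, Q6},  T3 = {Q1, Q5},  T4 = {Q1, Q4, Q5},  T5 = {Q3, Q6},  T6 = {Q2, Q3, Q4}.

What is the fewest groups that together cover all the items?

T2 and T3 and T6 together: T2 ∪ T3 ∪ T6 = {Q1, Q2, Q3, Q4, Q5, Q6} — every item is covered.
Only T6 contains Q2, so T6 is forced; the remaining 3 items need at least 2 more groups (each remaining group adds at most 2) — so at least 3 groups are needed, and 3 is optimal.

3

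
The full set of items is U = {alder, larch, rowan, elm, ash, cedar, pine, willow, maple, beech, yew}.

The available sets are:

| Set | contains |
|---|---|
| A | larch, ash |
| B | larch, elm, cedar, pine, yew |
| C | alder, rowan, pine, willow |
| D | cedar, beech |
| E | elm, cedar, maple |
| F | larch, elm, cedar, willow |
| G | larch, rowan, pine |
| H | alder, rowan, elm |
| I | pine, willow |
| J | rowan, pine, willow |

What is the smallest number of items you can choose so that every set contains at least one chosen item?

4

The 4 items {larch, elm, cedar, pine} hit every set.
The sets A, D, H, I are pairwise disjoint, so any hitting set needs a separate item for each — at least 4. Hence 4 is optimal.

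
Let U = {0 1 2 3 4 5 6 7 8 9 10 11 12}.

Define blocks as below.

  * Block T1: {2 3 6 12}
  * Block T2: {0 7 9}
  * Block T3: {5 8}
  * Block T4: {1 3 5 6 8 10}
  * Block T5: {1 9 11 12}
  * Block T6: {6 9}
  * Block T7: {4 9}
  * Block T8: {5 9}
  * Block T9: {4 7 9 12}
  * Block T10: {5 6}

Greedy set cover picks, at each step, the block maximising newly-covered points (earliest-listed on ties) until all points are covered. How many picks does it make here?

Greedy: pick T4 (covers 6 new) → pick T9 (covers 4 new) → pick T1 (covers 1 new) → pick T2 (covers 1 new) → pick T5 (covers 1 new). Total picks: 5.

5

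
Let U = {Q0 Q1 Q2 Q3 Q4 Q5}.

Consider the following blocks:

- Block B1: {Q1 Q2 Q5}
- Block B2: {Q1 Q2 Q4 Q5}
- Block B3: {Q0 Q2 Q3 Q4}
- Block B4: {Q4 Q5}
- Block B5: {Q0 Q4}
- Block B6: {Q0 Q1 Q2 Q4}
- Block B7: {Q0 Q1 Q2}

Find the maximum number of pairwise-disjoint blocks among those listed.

2

B1, B5 are pairwise disjoint (B1={Q1,Q2,Q5}; B5={Q0,Q4}).
Every remaining block overlaps one of these, and no 3 of the listed blocks are pairwise disjoint, so 2 is the maximum.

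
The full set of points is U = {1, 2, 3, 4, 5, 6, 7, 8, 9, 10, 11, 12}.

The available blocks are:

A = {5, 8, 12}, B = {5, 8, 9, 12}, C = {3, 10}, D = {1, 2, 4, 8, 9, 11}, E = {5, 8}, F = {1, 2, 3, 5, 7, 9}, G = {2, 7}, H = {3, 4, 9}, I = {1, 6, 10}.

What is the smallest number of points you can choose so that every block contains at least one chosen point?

4

T = {2, 4, 5, 10} meets every block (each contains at least one member of T), and |T| = 4.
The blocks A, G, H, I are pairwise disjoint, so any hitting set needs a separate point for each — at least 4. Hence 4 is optimal.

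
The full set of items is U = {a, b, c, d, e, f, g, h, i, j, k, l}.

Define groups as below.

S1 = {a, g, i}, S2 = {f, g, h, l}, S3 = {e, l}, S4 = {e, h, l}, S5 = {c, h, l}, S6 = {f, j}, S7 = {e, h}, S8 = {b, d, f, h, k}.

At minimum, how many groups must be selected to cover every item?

5

S1 and S5 and S6 and S7 and S8 together: S1 ∪ S5 ∪ S6 ∪ S7 ∪ S8 = {a, b, c, d, e, f, g, h, i, j, k, l} — every item is covered.
No 4 of the 8 groups cover everything (all 70 combinations miss at least one item), so 5 is optimal.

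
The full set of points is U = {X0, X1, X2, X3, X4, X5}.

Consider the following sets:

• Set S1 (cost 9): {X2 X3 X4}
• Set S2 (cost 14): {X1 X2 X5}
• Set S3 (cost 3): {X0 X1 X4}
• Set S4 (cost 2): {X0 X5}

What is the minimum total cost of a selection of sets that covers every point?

14

S1, S3, S4 together cover every point (S1 ∪ S3 ∪ S4 = {X0, X1, X2, X3, X4, X5}); total cost 9 + 3 + 2 = 14.
No covering selection has total cost below 14.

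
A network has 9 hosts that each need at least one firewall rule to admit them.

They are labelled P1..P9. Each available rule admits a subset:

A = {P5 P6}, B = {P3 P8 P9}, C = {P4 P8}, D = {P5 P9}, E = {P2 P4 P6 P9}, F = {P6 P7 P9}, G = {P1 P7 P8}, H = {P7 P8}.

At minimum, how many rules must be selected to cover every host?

4

A and B and E and G together: A ∪ B ∪ E ∪ G = {P1, P2, P3, P4, P5, P6, P7, P8, P9} — every host is covered.
No 3 of the 8 rules cover everything (all 56 combinations miss at least one host), so 4 is optimal.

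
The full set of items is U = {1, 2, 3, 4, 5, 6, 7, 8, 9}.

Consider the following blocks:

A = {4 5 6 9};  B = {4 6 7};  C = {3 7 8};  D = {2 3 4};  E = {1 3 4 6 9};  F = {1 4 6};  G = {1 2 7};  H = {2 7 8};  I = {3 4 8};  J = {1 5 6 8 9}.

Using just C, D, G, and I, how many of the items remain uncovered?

3

Union of C, D, G, I = {1, 2, 3, 4, 7, 8}.
Not covered: 5, 6, 9 — 3 items.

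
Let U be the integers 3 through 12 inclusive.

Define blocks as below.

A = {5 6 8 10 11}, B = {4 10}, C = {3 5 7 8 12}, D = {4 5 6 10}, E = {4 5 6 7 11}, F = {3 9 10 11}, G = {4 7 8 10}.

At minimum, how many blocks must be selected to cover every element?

C and D and F together: C ∪ D ∪ F = {3, 4, 5, 6, 7, 8, 9, 10, 11, 12} — every element is covered.
Only F contains 9, so F is forced; the remaining 6 elements need at least 2 more blocks (each remaining block adds at most 4) — so at least 3 blocks are needed, and 3 is optimal.

3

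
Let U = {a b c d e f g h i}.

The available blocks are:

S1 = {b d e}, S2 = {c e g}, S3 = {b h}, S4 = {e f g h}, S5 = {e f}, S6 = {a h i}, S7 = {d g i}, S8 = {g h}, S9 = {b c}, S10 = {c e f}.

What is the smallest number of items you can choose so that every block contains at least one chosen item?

The 4 items {b, f, g, i} hit every block.
No choice of 3 items meets every block, so 4 is the minimum.

4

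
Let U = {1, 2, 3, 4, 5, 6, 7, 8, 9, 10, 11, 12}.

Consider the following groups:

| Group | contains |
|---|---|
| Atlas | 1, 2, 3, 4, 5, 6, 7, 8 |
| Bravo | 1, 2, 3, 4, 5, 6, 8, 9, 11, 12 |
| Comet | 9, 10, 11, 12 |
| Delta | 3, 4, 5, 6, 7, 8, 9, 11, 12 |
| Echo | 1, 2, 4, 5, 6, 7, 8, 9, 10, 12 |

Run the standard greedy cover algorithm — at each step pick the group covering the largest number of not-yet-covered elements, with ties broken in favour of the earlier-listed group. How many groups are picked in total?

2

Greedy: pick Bravo (covers 10 new) → pick Echo (covers 2 new). Total picks: 2.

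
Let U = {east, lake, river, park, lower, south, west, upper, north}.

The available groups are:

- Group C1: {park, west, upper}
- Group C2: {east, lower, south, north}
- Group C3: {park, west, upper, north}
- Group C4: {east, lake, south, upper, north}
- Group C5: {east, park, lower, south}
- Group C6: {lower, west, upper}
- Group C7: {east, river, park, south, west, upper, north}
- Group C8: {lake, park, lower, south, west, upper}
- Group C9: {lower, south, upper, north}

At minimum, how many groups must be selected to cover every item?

C7 and C8 cover everything between them: the union {east, lake, river, park, lower, south, west, upper, north} is all of U.
No single group has all 9 items (the largest, C7, has 7), so 2 is optimal.

2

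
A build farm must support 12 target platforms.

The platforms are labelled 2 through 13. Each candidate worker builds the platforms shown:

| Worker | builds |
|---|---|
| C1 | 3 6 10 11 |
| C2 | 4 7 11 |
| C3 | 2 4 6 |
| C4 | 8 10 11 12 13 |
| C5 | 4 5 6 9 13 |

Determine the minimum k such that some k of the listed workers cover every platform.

C1 and C2 and C3 and C4 and C5 together: C1 ∪ C2 ∪ C3 ∪ C4 ∪ C5 = {2, 3, 4, 5, 6, 7, 8, 9, 10, 11, 12, 13} — every platform is covered.
No 4 of the 5 workers cover everything (all 5 combinations miss at least one platform), so 5 is optimal.

5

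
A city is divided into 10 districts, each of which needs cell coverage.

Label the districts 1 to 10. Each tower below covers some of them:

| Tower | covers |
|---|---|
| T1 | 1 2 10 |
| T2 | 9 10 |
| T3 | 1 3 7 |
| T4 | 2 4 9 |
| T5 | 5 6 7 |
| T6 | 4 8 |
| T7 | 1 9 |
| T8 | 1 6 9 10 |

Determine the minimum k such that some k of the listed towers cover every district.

5

Take {T2, T3, T4, T5, T6}. Their union is {1, 2, 3, 4, 5, 6, 7, 8, 9, 10}, which is all 10 districts.
No 4 of the 8 towers cover everything (all 70 combinations miss at least one district), so 5 is optimal.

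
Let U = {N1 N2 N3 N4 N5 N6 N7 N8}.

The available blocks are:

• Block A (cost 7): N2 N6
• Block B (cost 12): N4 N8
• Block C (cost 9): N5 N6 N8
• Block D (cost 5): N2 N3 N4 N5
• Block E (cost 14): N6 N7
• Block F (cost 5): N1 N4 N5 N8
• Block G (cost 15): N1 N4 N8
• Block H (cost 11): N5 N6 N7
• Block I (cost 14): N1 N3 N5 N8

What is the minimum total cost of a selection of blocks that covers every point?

21

D, F, H together cover every point (D ∪ F ∪ H = {N1, N2, N3, N4, N5, N6, N7, N8}); total cost 5 + 5 + 11 = 21.
No covering selection has total cost below 21.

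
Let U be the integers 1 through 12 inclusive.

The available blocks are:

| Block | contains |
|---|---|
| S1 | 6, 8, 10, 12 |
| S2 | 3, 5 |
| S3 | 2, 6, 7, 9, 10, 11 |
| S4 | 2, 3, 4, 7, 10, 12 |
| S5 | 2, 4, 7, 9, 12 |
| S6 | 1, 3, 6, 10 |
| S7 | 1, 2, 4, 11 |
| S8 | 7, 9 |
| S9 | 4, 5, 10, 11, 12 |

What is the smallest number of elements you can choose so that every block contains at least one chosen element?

4

The 4 elements {1, 5, 6, 7} hit every block.
The blocks S1, S2, S7, S8 are pairwise disjoint, so any hitting set needs a separate element for each — at least 4. Hence 4 is optimal.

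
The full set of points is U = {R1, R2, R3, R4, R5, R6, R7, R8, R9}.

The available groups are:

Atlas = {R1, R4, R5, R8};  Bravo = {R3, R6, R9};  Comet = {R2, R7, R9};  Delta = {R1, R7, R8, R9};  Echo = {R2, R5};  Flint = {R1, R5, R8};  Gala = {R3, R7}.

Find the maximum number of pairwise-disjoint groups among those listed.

2

Comet, Flint are pairwise disjoint (Comet={R2,R7,R9}; Flint={R1,R5,R8}).
Every remaining group overlaps one of these, and no 3 of the listed groups are pairwise disjoint, so 2 is the maximum.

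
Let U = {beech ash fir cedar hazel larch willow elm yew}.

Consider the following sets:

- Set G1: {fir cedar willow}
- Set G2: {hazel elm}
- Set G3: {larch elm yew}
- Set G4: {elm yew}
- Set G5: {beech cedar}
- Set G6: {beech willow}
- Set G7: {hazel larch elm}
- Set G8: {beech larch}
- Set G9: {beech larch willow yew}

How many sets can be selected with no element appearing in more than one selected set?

3

G1, G4, G8 are pairwise disjoint (G1={fir,cedar,willow}; G4={elm,yew}; G8={beech,larch}).
Every remaining set overlaps one of these, and no 4 of the listed sets are pairwise disjoint, so 3 is the maximum.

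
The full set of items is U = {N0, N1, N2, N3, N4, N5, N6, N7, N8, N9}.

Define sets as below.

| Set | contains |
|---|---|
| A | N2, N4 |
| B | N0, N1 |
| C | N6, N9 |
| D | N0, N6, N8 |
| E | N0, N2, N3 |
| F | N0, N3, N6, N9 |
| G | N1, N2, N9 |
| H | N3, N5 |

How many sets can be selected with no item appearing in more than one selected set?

4

A, B, C, H are pairwise disjoint (A={N2,N4}; B={N0,N1}; C={N6,N9}; H={N3,N5}).
Every remaining set overlaps one of these, and no 5 of the listed sets are pairwise disjoint, so 4 is the maximum.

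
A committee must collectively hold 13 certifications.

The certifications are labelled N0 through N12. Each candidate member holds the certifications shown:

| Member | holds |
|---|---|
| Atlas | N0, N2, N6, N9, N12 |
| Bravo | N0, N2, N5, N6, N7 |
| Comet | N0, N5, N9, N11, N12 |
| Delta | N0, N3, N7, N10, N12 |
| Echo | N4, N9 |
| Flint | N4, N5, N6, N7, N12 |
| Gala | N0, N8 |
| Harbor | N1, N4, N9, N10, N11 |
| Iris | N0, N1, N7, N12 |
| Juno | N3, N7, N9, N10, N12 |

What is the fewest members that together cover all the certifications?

4

Take {Bravo, Delta, Gala, Harbor}. Their union is {N0, N1, N2, N3, N4, N5, N6, N7, N8, N9, N10, N11, N12}, which is all 13 certifications.
Only Gala contains N8, so Gala is forced; the remaining 11 certifications need at least 3 more members (each remaining member adds at most 5) — so at least 4 members are needed, and 4 is optimal.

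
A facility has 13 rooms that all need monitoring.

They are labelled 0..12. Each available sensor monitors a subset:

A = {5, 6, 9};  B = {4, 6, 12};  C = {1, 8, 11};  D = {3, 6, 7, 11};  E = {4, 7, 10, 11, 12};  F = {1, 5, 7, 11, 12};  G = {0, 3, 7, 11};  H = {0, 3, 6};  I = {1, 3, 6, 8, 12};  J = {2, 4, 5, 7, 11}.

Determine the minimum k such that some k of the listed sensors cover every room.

Take {A, E, G, I, J}. Their union is {0, 1, 2, 3, 4, 5, 6, 7, 8, 9, 10, 11, 12}, which is all 13 rooms.
No 4 of the 10 sensors cover everything (all 210 combinations miss at least one room), so 5 is optimal.

5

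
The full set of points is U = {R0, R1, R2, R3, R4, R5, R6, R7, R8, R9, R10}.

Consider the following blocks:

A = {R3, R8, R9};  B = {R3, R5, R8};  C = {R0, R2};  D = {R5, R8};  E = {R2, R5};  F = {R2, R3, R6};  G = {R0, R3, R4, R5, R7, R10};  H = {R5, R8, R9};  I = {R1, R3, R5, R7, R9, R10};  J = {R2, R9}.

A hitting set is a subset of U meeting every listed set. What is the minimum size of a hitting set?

The 3 points {R2, R5, R8} hit every block.
No choice of 2 points meets every block, so 3 is the minimum.

3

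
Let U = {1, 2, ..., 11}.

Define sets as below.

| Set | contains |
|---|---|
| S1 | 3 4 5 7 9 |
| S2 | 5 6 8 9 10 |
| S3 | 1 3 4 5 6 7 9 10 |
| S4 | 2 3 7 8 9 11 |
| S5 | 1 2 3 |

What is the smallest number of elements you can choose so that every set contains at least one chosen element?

2

The 2 elements {2, 9} hit every set.
The sets S2, S5 are pairwise disjoint, so any hitting set needs a separate element for each — at least 2. Hence 2 is optimal.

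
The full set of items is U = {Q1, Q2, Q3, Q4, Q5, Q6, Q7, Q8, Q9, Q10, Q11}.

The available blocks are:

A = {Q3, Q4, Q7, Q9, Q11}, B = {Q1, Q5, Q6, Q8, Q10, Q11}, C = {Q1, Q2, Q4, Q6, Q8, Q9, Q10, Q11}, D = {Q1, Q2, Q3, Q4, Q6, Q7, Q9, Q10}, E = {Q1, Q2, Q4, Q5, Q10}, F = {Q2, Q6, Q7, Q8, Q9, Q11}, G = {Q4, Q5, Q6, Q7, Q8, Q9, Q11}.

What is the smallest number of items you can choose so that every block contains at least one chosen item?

2

The 2 items {Q1, Q11} hit every block.
No single item lies in every block, so at least 2 are needed and 2 is optimal.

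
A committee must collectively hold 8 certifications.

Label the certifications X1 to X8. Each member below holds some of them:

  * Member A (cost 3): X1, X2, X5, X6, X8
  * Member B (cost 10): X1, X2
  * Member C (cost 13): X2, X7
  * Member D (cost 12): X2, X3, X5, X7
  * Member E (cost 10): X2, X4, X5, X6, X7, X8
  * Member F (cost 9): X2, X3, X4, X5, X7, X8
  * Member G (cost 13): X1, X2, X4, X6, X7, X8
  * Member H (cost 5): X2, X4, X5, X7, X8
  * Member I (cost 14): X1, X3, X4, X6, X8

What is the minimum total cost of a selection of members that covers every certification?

A, F together cover every certification (A ∪ F = {X1, X2, X3, X4, X5, X6, X7, X8}); total cost 3 + 9 = 12.
The greedy pick A, H, F costs 17; no covering selection beats 12.

12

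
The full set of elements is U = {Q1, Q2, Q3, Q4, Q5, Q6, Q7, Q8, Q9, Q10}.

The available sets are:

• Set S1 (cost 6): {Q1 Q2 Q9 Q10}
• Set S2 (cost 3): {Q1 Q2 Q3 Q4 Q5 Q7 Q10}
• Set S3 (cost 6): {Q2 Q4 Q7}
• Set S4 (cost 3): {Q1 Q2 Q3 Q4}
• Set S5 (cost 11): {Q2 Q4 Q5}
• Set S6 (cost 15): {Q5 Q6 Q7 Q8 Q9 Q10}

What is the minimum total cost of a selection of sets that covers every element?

S2, S6 together cover every element (S2 ∪ S6 = {Q1, Q2, Q3, Q4, Q5, Q6, Q7, Q8, Q9, Q10}); total cost 3 + 15 = 18.
No covering selection has total cost below 18.

18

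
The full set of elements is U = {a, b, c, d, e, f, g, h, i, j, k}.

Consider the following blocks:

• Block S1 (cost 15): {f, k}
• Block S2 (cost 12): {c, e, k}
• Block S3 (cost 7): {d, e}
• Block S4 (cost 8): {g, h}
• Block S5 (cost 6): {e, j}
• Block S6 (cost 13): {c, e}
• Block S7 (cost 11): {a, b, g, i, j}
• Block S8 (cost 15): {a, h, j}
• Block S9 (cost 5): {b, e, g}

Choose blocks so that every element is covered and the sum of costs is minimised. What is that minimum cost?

53

S1, S2, S3, S4, S7 together cover every element (S1 ∪ S2 ∪ S3 ∪ S4 ∪ S7 = {a, b, c, d, e, f, g, h, i, j, k}); total cost 15 + 12 + 7 + 8 + 11 = 53.
The greedy pick S9, S7, S2, S3, S4, S1 costs 58; no covering selection beats 53.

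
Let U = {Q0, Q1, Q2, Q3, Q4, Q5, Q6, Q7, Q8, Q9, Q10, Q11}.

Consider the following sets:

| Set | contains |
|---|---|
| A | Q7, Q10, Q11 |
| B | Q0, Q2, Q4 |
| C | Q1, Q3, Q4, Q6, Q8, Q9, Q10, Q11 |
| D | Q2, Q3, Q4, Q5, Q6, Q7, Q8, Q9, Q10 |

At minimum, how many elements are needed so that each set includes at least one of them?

Take H = {Q2, Q10}. Each listed set contains at least one of these, so H is a hitting set of size 2.
The sets A, B are pairwise disjoint, so any hitting set needs a separate element for each — at least 2. Hence 2 is optimal.

2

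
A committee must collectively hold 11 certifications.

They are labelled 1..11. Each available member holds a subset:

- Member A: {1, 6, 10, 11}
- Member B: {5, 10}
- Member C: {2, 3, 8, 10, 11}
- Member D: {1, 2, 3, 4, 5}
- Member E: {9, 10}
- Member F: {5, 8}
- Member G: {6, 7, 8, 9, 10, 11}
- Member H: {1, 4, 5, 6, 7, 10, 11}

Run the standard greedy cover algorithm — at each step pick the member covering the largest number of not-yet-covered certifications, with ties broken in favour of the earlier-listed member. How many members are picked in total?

3

Greedy: pick H (covers 7 new) → pick C (covers 3 new) → pick E (covers 1 new). Total picks: 3.
(The true minimum cover uses only 2 members, so greedy is not optimal here.)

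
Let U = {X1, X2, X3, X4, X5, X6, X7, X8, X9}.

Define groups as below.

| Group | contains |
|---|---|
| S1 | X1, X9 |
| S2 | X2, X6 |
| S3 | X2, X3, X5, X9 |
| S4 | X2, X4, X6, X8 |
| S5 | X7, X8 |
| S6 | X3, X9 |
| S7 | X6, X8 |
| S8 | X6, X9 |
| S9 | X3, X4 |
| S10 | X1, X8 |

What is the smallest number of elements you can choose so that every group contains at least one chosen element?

H = {X4, X6, X8, X9} meets every group (each contains at least one member of H), and |H| = 4.
The groups S1, S2, S5, S9 are pairwise disjoint, so any hitting set needs a separate element for each — at least 4. Hence 4 is optimal.

4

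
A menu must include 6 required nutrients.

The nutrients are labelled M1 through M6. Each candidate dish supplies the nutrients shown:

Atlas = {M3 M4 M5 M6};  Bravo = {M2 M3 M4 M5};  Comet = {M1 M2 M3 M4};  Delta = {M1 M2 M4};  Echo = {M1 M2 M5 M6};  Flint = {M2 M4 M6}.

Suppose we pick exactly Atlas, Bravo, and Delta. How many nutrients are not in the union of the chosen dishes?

0

Union of Atlas, Bravo, Delta = {M1, M2, M3, M4, M5, M6} — that's every nutrient, so 0 are uncovered.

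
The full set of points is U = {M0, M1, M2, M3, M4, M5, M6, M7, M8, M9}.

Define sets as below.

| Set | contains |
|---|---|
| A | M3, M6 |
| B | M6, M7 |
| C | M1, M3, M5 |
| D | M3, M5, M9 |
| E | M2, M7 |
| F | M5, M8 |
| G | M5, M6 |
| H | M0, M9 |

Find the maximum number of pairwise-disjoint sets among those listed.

4

A, E, F, H are pairwise disjoint (A={M3,M6}; E={M2,M7}; F={M5,M8}; H={M0,M9}).
Every remaining set overlaps one of these, and no 5 of the listed sets are pairwise disjoint, so 4 is the maximum.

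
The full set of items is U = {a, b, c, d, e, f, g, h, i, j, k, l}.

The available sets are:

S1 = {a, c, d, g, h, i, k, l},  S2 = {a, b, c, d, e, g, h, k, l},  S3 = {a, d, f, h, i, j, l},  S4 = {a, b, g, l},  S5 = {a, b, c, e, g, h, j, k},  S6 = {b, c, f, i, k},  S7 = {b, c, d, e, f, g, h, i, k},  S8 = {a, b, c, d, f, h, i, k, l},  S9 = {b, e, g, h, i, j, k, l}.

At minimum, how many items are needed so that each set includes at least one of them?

Take T = {k, l}. Each listed set contains at least one of these, so T is a hitting set of size 2.
No single item lies in every set, so at least 2 are needed and 2 is optimal.

2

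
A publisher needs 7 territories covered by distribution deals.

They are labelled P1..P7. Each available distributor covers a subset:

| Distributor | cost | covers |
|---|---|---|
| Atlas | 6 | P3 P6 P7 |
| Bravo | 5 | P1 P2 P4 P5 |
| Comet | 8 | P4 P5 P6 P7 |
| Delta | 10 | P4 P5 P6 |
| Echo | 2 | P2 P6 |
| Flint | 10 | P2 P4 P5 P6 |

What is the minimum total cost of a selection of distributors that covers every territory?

Atlas, Bravo together cover every territory (Atlas ∪ Bravo = {P1, P2, P3, P4, P5, P6, P7}); total cost 6 + 5 = 11.
The greedy pick Echo, Bravo, Atlas costs 13; no covering selection beats 11.

11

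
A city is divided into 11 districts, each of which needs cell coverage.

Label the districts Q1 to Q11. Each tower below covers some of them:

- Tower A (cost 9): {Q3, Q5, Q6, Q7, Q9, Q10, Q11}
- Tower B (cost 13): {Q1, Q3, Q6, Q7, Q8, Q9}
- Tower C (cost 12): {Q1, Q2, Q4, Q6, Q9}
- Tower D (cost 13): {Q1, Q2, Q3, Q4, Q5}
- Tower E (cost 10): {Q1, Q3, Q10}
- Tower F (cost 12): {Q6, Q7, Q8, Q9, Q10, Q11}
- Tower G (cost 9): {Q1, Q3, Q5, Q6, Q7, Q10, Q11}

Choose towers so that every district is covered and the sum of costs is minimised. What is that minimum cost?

25

D, F together cover every district (D ∪ F = {Q1, Q2, Q3, Q4, Q5, Q6, Q7, Q8, Q9, Q10, Q11}); total cost 13 + 12 = 25.
The greedy pick A, C, F costs 33; no covering selection beats 25.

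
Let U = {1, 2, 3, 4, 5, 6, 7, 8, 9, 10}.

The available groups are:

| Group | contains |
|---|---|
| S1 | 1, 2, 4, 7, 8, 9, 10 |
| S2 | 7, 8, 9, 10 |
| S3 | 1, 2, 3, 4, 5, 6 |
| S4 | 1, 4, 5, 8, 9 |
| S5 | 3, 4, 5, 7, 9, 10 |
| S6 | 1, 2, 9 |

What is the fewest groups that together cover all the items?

2

S2 and S3 together: S2 ∪ S3 = {1, 2, 3, 4, 5, 6, 7, 8, 9, 10} — every item is covered.
No single group has all 10 items (the largest, S1, has 7), so 2 is optimal.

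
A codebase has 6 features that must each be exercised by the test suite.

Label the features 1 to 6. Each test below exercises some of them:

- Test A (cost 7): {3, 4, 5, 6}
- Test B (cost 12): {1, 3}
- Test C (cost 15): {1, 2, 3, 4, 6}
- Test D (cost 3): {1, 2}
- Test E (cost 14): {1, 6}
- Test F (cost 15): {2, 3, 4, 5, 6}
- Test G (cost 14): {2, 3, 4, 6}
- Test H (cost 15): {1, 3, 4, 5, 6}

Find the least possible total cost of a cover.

10

A, D together cover every feature (A ∪ D = {1, 2, 3, 4, 5, 6}); total cost 7 + 3 = 10.
No covering selection has total cost below 10.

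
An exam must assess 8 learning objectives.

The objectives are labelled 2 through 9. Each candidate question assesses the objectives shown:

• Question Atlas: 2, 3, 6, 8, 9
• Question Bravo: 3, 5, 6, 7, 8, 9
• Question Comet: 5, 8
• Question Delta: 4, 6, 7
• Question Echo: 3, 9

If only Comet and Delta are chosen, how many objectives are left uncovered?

3

Union of Comet, Delta = {4, 5, 6, 7, 8}.
Not covered: 2, 3, 9 — 3 objectives.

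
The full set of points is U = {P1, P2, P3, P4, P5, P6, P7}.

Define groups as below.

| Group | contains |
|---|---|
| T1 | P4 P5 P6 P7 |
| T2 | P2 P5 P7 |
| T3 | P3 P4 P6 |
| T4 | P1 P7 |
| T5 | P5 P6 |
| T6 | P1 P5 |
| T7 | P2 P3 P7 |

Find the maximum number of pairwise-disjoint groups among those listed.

2

T2, T3 are pairwise disjoint (T2={P2,P5,P7}; T3={P3,P4,P6}).
Every remaining group overlaps one of these, and no 3 of the listed groups are pairwise disjoint, so 2 is the maximum.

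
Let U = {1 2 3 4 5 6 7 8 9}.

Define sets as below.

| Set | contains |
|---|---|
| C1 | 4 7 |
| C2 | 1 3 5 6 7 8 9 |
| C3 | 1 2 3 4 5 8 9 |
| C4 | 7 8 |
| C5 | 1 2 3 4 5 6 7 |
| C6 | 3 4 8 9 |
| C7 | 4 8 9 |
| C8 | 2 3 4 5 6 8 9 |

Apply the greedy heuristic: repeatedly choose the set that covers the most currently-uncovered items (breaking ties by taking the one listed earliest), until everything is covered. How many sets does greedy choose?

2

Greedy: pick C2 (covers 7 new) → pick C3 (covers 2 new). Total picks: 2.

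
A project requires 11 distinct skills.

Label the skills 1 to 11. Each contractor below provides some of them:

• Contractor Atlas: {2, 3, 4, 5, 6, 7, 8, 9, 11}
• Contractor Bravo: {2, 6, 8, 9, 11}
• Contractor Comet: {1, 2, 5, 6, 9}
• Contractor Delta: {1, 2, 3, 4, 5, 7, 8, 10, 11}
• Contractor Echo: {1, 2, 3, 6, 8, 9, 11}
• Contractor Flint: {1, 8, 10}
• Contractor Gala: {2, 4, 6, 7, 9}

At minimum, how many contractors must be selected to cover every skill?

Take {Bravo, Delta}. Their union is {1, 2, 3, 4, 5, 6, 7, 8, 9, 10, 11}, which is all 11 skills.
No single contractor has all 11 skills (the largest, Atlas, has 9), so 2 is optimal.

2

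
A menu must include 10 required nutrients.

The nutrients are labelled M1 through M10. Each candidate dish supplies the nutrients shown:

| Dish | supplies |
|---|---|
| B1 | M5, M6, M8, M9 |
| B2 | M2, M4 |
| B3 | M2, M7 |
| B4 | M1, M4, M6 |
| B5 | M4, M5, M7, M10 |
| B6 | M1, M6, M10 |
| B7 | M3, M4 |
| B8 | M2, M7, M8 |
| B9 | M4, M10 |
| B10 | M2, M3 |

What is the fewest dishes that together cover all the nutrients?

B1 and B3 and B6 and B7 together: B1 ∪ B3 ∪ B6 ∪ B7 = {M1, M2, M3, M4, M5, M6, M7, M8, M9, M10} — every nutrient is covered.
No 3 of the 10 dishes cover everything (all 120 combinations miss at least one nutrient), so 4 is optimal.

4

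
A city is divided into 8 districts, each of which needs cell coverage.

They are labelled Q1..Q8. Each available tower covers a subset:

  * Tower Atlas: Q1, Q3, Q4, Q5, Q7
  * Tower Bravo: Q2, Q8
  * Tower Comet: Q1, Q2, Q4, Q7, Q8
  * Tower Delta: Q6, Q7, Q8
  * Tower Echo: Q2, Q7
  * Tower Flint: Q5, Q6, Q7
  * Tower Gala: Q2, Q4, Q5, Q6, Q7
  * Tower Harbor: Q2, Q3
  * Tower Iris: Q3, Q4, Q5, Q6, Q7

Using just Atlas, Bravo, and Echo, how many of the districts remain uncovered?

Union of Atlas, Bravo, Echo = {Q1, Q2, Q3, Q4, Q5, Q7, Q8}.
Not covered: Q6 — 1 district.

1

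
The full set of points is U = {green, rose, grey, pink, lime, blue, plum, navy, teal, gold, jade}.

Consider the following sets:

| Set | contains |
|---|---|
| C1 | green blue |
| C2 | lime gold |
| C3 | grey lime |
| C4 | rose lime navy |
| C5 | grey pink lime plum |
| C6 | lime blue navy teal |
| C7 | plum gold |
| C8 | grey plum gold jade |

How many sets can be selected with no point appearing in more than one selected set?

3

C1, C4, C7 are pairwise disjoint (C1={green,blue}; C4={rose,lime,navy}; C7={plum,gold}).
Every remaining set overlaps one of these, and no 4 of the listed sets are pairwise disjoint, so 3 is the maximum.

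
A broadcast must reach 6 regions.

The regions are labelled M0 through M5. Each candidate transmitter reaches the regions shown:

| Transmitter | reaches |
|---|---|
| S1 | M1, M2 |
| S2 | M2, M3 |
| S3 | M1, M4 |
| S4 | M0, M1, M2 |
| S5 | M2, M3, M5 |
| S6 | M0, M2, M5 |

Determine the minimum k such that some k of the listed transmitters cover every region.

Take {S3, S5, S6}. Their union is {M0, M1, M2, M3, M4, M5}, which is all 6 regions.
Only S3 contains M4, so S3 is forced; the remaining 4 regions need at least 2 more transmitters (each remaining transmitter adds at most 3) — so at least 3 transmitters are needed, and 3 is optimal.

3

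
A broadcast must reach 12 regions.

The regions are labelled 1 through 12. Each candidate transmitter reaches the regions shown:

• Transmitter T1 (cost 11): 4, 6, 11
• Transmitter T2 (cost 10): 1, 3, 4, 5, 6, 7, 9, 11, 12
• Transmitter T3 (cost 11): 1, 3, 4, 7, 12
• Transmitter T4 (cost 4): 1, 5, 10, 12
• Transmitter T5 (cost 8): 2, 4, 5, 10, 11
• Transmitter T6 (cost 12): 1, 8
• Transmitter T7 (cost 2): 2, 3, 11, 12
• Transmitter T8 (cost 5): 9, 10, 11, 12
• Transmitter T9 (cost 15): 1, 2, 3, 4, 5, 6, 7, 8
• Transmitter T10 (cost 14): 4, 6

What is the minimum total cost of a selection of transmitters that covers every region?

T8, T9 together cover every region (T8 ∪ T9 = {1, 2, 3, 4, 5, 6, 7, 8, 9, 10, 11, 12}); total cost 5 + 15 = 20.
The greedy pick T7, T4, T2, T6 costs 28; no covering selection beats 20.

20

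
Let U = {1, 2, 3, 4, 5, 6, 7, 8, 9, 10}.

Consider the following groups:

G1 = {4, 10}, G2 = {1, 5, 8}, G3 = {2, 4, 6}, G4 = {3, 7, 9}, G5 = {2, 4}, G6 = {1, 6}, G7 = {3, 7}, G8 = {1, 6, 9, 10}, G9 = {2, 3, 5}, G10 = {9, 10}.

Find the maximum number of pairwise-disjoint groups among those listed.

4

G2, G5, G7, G10 are pairwise disjoint (G2={1,5,8}; G5={2,4}; G7={3,7}; G10={9,10}).
Every remaining group overlaps one of these, and no 5 of the listed groups are pairwise disjoint, so 4 is the maximum.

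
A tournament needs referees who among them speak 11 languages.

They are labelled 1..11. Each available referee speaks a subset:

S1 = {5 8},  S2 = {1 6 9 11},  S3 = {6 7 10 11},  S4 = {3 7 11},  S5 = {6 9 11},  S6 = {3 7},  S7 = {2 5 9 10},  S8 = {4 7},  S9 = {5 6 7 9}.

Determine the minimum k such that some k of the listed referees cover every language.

5

S1 and S2 and S6 and S7 and S8 together: S1 ∪ S2 ∪ S6 ∪ S7 ∪ S8 = {1, 2, 3, 4, 5, 6, 7, 8, 9, 10, 11} — every language is covered.
No 4 of the 9 referees cover everything (all 126 combinations miss at least one language), so 5 is optimal.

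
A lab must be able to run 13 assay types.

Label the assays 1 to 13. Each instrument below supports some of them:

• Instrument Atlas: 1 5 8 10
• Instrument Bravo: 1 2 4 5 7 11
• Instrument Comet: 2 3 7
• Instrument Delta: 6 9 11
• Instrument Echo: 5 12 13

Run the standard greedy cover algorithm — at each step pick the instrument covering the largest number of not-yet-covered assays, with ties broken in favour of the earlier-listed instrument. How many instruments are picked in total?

5

Greedy: pick Bravo (covers 6 new) → pick Atlas (covers 2 new) → pick Delta (covers 2 new) → pick Echo (covers 2 new) → pick Comet (covers 1 new). Total picks: 5.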